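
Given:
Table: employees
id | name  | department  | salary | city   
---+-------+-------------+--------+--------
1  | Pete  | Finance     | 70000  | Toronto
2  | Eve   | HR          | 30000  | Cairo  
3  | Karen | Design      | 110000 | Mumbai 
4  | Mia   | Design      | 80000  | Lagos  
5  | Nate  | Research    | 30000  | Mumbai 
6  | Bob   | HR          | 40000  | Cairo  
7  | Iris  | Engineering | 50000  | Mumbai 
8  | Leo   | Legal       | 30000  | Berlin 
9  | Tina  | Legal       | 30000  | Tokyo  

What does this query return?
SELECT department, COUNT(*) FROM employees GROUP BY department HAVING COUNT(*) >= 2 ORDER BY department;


Groups with count >= 2:
  Design: 2 -> PASS
  HR: 2 -> PASS
  Legal: 2 -> PASS
  Engineering: 1 -> filtered out
  Finance: 1 -> filtered out
  Research: 1 -> filtered out


3 groups:
Design, 2
HR, 2
Legal, 2


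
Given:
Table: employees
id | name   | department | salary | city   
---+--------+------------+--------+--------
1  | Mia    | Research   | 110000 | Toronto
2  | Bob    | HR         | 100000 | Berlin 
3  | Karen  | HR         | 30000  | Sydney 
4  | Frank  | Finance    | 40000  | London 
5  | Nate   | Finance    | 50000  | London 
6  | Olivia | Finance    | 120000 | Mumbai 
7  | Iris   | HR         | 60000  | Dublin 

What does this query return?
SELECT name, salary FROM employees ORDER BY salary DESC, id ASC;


Sorting by salary DESC, then id ASC for ties

7 rows:
Olivia, 120000
Mia, 110000
Bob, 100000
Iris, 60000
Nate, 50000
Frank, 40000
Karen, 30000


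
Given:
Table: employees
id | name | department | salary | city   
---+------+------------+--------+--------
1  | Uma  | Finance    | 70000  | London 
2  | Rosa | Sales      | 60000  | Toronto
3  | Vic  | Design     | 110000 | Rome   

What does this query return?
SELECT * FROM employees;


SELECT * returns all 3 rows with all columns

3 rows:
1, Uma, Finance, 70000, London
2, Rosa, Sales, 60000, Toronto
3, Vic, Design, 110000, Rome


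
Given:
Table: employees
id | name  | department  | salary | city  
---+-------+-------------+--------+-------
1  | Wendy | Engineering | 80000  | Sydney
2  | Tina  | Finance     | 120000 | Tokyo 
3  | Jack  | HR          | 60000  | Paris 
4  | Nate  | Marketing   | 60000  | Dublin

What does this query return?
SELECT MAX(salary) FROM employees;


Salaries: 80000, 120000, 60000, 60000
MAX = 120000

120000


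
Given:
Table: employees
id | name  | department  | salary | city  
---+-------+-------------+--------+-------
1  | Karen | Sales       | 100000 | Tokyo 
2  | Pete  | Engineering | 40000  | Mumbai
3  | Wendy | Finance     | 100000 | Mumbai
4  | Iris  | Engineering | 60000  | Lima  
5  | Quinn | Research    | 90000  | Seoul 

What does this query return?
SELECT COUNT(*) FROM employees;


COUNT(*) counts all rows

5


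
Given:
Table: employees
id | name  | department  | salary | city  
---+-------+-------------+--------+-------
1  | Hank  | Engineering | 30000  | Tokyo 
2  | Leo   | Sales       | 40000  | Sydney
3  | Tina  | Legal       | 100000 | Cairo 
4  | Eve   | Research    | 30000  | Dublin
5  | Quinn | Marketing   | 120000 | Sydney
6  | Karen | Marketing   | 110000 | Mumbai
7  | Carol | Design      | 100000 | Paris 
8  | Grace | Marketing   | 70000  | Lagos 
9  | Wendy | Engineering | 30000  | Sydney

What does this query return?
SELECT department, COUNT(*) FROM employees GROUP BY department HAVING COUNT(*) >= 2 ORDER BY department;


Groups with count >= 2:
  Engineering: 2 -> PASS
  Marketing: 3 -> PASS
  Design: 1 -> filtered out
  Legal: 1 -> filtered out
  Research: 1 -> filtered out
  Sales: 1 -> filtered out


2 groups:
Engineering, 2
Marketing, 3


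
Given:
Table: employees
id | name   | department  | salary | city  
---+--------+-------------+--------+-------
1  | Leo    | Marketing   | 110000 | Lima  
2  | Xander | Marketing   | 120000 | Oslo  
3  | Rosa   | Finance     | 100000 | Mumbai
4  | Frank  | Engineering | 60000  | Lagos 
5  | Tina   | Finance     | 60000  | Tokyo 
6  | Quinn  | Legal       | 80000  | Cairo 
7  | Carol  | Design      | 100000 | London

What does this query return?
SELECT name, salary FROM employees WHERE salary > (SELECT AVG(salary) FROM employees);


Subquery: AVG(salary) = 90000.0
Filtering: salary > 90000.0
  Leo (110000) -> MATCH
  Xander (120000) -> MATCH
  Rosa (100000) -> MATCH
  Carol (100000) -> MATCH


4 rows:
Leo, 110000
Xander, 120000
Rosa, 100000
Carol, 100000


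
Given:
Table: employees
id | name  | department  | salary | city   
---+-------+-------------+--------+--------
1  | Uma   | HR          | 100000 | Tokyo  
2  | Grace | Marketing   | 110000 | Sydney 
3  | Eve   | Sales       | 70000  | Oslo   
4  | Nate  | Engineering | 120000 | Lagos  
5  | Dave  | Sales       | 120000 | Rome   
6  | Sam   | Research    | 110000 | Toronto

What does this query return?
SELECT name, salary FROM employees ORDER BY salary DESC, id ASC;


Sorting by salary DESC, then id ASC for ties

6 rows:
Nate, 120000
Dave, 120000
Grace, 110000
Sam, 110000
Uma, 100000
Eve, 70000


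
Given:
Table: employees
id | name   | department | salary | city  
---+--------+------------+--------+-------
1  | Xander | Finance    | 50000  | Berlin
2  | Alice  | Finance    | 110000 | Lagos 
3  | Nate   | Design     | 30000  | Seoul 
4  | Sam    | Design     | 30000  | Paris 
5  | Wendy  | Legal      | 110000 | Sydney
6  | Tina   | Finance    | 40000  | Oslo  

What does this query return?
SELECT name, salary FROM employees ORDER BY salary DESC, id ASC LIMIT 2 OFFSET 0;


Sort by salary DESC (id ASC tiebreak), then skip 0 and take 2
Rows 1 through 2

2 rows:
Alice, 110000
Wendy, 110000


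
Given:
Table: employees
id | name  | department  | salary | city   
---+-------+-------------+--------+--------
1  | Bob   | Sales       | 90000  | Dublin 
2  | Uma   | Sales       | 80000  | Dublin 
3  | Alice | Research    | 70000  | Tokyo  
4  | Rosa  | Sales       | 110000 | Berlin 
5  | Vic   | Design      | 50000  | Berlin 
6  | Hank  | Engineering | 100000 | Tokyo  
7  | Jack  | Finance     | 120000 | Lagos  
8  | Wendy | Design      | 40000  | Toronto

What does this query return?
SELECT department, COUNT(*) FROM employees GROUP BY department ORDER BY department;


Assigning each row to its department group:
  Bob -> Sales
  Uma -> Sales
  Alice -> Research
  Rosa -> Sales
  Vic -> Design
  Hank -> Engineering
  Jack -> Finance
  Wendy -> Design


5 groups:
Design, 2
Engineering, 1
Finance, 1
Research, 1
Sales, 3


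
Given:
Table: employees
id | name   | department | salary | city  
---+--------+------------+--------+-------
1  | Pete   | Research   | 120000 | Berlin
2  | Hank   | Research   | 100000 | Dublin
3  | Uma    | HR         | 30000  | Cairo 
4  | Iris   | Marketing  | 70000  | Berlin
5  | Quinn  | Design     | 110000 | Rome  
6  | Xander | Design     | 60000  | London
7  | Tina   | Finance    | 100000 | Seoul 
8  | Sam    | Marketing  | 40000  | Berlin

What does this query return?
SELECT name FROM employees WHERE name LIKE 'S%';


LIKE 'S%' matches names starting with 'S'
Matching: 1

1 rows:
Sam


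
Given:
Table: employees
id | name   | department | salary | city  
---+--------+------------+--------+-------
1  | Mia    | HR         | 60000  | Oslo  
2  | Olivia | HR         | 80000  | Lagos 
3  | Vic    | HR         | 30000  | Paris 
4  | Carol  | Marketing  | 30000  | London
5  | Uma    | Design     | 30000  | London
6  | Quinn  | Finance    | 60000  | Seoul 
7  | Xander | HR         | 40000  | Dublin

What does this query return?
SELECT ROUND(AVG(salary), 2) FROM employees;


SUM(salary) = 330000
COUNT = 7
ROUND(AVG, 2) = ROUND(330000 / 7, 2) = 47142.86

47142.86


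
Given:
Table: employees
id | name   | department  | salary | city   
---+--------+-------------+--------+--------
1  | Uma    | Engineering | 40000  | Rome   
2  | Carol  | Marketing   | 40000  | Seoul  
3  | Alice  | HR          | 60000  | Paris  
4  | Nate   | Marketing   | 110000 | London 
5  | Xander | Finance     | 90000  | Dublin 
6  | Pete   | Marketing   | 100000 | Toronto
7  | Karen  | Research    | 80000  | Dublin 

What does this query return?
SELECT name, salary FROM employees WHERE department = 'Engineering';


Filtering: department = 'Engineering'
Matching rows: 1

1 rows:
Uma, 40000


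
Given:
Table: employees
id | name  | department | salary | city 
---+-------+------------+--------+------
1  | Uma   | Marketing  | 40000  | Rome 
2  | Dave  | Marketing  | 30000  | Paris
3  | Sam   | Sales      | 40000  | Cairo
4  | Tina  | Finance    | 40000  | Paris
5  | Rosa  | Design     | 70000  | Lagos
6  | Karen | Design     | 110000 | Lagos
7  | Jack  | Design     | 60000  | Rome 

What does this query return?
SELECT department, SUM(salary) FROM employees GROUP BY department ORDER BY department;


Summing salary within each department:
  Design: 70000 + 110000 + 60000 = 240000
  Finance: 40000 = 40000
  Marketing: 40000 + 30000 = 70000
  Sales: 40000 = 40000


4 groups:
Design, 240000
Finance, 40000
Marketing, 70000
Sales, 40000


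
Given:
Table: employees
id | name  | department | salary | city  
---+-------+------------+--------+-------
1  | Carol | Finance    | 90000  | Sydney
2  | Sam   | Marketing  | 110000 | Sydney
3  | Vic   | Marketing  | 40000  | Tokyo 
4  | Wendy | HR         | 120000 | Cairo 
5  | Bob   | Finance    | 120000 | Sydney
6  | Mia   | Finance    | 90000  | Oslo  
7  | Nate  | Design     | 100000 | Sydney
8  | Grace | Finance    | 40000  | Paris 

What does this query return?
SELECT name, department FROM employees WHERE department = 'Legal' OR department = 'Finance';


Filtering: department = 'Legal' OR 'Finance'
Matching: 4 rows

4 rows:
Carol, Finance
Bob, Finance
Mia, Finance
Grace, Finance


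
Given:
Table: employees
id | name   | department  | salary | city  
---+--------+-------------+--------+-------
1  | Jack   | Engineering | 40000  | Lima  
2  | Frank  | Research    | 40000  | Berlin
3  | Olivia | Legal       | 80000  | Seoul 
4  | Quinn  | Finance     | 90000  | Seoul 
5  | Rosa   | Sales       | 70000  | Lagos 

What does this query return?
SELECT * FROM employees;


SELECT * returns all 5 rows with all columns

5 rows:
1, Jack, Engineering, 40000, Lima
2, Frank, Research, 40000, Berlin
3, Olivia, Legal, 80000, Seoul
4, Quinn, Finance, 90000, Seoul
5, Rosa, Sales, 70000, Lagos


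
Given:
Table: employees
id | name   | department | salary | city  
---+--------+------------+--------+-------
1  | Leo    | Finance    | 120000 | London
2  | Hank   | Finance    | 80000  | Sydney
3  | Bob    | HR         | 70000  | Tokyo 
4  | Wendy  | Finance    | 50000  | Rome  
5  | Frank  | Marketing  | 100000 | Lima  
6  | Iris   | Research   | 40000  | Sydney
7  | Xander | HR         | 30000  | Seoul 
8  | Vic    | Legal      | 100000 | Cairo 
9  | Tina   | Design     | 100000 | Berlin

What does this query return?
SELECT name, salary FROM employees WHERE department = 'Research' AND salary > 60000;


Filtering: department = 'Research' AND salary > 60000
Matching: 0 rows

Empty result set (0 rows)


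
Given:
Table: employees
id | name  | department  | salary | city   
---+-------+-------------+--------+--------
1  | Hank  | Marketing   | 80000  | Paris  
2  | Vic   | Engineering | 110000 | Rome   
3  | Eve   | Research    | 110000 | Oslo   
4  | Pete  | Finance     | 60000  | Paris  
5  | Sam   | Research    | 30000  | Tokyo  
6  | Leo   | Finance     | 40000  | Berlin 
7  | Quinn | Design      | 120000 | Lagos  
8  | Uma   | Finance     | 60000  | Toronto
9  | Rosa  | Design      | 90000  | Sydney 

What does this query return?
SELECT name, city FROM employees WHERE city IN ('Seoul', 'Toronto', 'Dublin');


Filtering: city IN ('Seoul', 'Toronto', 'Dublin')
Matching: 1 rows

1 rows:
Uma, Toronto


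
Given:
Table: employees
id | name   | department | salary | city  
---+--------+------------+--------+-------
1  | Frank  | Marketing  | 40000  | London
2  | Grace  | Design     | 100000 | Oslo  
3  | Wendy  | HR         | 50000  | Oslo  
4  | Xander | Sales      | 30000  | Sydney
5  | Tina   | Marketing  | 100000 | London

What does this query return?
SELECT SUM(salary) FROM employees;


SUM(salary) = 40000 + 100000 + 50000 + 30000 + 100000 = 320000

320000


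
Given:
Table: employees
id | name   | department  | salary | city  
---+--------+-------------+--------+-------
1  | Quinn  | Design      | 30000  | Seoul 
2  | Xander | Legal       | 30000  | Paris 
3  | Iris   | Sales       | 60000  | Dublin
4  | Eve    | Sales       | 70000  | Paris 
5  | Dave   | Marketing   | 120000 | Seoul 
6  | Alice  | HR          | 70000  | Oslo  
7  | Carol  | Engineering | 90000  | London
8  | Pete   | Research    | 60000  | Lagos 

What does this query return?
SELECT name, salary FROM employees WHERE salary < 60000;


Filtering: salary < 60000
Matching: 2 rows

2 rows:
Quinn, 30000
Xander, 30000


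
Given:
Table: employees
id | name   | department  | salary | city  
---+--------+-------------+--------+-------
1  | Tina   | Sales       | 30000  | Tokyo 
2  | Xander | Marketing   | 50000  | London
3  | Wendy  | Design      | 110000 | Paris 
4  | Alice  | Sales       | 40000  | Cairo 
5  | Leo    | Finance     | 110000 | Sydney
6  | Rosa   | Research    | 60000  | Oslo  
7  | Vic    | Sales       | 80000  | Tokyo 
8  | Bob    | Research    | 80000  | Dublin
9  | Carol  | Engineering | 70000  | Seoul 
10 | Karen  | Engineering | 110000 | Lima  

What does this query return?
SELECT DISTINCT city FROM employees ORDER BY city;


All 'city' values (row order): Tokyo, London, Paris, Cairo, Sydney, Oslo, Tokyo, Dublin, Seoul, Lima
Removing duplicates leaves 9 unique value(s).

9 values:
Cairo
Dublin
Lima
London
Oslo
Paris
Seoul
Sydney
Tokyo


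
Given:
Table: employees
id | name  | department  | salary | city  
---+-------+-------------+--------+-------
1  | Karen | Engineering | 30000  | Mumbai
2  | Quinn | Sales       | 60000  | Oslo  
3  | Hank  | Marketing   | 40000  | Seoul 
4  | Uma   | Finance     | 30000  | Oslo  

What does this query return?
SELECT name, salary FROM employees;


Projecting columns: name, salary

4 rows:
Karen, 30000
Quinn, 60000
Hank, 40000
Uma, 30000


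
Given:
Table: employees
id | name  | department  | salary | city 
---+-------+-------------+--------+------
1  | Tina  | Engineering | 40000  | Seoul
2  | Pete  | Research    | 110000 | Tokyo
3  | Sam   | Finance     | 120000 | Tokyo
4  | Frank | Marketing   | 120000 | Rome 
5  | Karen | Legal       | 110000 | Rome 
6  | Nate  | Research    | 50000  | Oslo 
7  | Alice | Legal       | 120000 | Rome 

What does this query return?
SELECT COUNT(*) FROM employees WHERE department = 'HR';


Counting rows where department = 'HR'


0


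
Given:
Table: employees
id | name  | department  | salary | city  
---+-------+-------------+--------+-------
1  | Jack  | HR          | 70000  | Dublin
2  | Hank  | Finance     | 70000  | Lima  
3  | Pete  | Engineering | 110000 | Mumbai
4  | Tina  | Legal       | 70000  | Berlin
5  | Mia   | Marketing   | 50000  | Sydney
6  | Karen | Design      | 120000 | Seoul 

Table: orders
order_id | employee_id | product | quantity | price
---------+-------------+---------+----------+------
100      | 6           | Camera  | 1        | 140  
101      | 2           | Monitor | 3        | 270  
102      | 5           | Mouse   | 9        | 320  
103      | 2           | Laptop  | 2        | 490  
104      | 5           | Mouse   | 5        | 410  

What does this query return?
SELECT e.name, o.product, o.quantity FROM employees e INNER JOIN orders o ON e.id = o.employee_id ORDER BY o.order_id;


Joining employees.id = orders.employee_id:
  employee Karen (id=6) -> order Camera
  employee Hank (id=2) -> order Monitor
  employee Mia (id=5) -> order Mouse
  employee Hank (id=2) -> order Laptop
  employee Mia (id=5) -> order Mouse


5 rows:
Karen, Camera, 1
Hank, Monitor, 3
Mia, Mouse, 9
Hank, Laptop, 2
Mia, Mouse, 5


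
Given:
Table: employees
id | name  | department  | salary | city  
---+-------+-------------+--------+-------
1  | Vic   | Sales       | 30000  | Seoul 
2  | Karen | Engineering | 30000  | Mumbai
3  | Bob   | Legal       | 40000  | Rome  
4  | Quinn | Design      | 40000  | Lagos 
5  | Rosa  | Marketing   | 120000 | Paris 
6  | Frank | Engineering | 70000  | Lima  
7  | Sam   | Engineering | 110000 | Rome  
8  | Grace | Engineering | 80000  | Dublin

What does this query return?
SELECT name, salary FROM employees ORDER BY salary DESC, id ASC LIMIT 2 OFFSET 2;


Sort by salary DESC (id ASC tiebreak), then skip 2 and take 2
Rows 3 through 4

2 rows:
Grace, 80000
Frank, 70000


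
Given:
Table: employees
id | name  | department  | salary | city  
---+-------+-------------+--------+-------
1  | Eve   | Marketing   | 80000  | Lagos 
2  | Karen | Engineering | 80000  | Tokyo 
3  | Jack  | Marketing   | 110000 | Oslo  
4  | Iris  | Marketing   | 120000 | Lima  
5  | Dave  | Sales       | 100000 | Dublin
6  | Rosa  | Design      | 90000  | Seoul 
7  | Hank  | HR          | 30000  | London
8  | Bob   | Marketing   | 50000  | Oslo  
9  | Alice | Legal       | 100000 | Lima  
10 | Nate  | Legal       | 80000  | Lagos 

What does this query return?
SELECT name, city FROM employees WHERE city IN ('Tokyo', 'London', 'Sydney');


Filtering: city IN ('Tokyo', 'London', 'Sydney')
Matching: 2 rows

2 rows:
Karen, Tokyo
Hank, London


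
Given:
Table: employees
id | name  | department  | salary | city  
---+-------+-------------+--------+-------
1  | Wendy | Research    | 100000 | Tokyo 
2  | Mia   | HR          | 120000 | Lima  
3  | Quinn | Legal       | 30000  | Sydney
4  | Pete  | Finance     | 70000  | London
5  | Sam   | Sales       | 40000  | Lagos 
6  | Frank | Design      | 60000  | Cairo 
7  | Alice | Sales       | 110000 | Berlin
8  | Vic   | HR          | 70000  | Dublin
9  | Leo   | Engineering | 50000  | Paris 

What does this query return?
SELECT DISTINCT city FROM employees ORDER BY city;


All 'city' values (row order): Tokyo, Lima, Sydney, London, Lagos, Cairo, Berlin, Dublin, Paris
Removing duplicates leaves 9 unique value(s).

9 values:
Berlin
Cairo
Dublin
Lagos
Lima
London
Paris
Sydney
Tokyo


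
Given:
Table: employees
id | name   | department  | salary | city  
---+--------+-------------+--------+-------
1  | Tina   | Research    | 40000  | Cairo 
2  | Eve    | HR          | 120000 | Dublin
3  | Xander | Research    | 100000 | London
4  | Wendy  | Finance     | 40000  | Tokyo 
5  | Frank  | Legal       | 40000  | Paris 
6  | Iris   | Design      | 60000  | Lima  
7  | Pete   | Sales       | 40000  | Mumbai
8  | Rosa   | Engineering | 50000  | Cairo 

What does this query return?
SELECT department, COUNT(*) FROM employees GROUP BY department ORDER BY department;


Assigning each row to its department group:
  Tina -> Research
  Eve -> HR
  Xander -> Research
  Wendy -> Finance
  Frank -> Legal
  Iris -> Design
  Pete -> Sales
  Rosa -> Engineering


7 groups:
Design, 1
Engineering, 1
Finance, 1
HR, 1
Legal, 1
Research, 2
Sales, 1


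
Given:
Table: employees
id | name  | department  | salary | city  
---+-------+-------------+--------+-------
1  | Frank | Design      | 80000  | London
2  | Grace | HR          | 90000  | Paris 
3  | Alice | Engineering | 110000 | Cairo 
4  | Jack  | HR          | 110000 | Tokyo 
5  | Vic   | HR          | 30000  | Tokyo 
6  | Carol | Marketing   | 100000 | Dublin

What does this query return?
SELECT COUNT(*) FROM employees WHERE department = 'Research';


Counting rows where department = 'Research'


0


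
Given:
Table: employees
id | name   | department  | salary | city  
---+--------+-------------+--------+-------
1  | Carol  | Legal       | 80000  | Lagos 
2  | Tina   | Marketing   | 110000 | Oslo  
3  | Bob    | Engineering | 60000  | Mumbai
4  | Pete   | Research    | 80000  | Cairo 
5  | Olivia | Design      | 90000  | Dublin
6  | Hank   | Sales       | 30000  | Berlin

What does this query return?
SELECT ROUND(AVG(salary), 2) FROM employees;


SUM(salary) = 450000
COUNT = 6
ROUND(AVG, 2) = ROUND(450000 / 6, 2) = 75000.0

75000.0


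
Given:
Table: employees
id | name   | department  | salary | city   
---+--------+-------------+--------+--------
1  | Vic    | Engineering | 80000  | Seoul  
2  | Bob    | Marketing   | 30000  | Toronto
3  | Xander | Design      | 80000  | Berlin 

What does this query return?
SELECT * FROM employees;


SELECT * returns all 3 rows with all columns

3 rows:
1, Vic, Engineering, 80000, Seoul
2, Bob, Marketing, 30000, Toronto
3, Xander, Design, 80000, Berlin


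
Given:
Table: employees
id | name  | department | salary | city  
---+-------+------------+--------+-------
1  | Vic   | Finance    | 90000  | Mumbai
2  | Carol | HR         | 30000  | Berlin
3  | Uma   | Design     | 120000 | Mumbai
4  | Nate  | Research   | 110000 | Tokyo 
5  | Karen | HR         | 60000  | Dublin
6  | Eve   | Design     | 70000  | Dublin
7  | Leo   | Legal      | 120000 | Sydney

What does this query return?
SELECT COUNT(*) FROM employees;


COUNT(*) counts all rows

7


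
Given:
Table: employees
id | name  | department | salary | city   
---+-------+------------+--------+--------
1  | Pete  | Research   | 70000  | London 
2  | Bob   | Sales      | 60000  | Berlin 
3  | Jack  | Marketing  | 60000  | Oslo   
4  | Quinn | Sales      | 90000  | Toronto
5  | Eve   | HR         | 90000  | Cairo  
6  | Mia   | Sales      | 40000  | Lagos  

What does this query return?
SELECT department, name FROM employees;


Projecting columns: department, name

6 rows:
Research, Pete
Sales, Bob
Marketing, Jack
Sales, Quinn
HR, Eve
Sales, Mia


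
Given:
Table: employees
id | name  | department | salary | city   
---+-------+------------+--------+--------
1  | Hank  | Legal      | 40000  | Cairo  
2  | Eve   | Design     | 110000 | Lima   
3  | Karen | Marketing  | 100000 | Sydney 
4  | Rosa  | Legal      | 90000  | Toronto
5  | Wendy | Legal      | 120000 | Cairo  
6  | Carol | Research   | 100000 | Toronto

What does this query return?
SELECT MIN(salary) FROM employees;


Salaries: 40000, 110000, 100000, 90000, 120000, 100000
MIN = 40000

40000


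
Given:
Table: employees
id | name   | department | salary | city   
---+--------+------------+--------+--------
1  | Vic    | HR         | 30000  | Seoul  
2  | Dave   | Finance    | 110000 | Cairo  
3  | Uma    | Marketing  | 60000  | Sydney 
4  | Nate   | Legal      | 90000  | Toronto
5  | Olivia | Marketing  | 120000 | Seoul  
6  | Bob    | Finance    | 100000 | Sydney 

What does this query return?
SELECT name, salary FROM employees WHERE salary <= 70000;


Filtering: salary <= 70000
Matching: 2 rows

2 rows:
Vic, 30000
Uma, 60000


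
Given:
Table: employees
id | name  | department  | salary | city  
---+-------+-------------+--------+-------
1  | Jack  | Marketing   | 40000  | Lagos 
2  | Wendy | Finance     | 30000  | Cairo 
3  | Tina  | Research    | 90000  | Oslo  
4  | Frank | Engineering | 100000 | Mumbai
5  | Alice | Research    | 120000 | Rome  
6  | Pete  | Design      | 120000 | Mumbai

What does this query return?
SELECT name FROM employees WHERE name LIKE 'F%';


LIKE 'F%' matches names starting with 'F'
Matching: 1

1 rows:
Frank


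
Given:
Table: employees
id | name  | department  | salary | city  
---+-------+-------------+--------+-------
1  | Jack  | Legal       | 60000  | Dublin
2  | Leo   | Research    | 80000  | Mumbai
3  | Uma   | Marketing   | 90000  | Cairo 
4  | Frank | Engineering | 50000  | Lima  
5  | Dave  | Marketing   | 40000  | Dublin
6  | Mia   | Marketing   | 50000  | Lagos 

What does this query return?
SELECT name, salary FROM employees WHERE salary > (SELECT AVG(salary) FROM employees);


Subquery: AVG(salary) = 61666.67
Filtering: salary > 61666.67
  Leo (80000) -> MATCH
  Uma (90000) -> MATCH


2 rows:
Leo, 80000
Uma, 90000


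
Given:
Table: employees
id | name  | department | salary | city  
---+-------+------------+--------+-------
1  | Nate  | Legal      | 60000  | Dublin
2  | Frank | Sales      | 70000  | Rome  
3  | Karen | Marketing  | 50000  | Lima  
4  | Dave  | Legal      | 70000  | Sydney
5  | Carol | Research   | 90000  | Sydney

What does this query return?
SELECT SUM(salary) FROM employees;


SUM(salary) = 60000 + 70000 + 50000 + 70000 + 90000 = 340000

340000


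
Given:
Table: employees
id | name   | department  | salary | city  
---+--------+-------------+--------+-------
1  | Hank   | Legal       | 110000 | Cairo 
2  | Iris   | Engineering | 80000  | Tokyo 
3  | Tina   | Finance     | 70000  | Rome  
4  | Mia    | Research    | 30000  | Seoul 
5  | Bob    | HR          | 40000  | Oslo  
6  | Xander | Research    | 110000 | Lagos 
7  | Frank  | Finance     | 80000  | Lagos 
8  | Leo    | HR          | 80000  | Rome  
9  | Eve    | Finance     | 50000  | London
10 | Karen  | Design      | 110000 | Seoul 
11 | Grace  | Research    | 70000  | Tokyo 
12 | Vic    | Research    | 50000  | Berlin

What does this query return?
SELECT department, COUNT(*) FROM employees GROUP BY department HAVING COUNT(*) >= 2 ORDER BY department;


Groups with count >= 2:
  Finance: 3 -> PASS
  HR: 2 -> PASS
  Research: 4 -> PASS
  Design: 1 -> filtered out
  Engineering: 1 -> filtered out
  Legal: 1 -> filtered out


3 groups:
Finance, 3
HR, 2
Research, 4


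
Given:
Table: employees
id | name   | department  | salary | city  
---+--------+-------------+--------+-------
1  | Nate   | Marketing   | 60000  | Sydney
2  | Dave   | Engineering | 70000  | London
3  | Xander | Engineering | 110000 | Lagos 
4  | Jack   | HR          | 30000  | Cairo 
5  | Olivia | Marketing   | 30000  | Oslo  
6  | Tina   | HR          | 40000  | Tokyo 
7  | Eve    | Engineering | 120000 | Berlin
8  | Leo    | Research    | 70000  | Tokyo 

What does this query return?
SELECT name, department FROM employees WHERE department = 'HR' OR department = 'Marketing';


Filtering: department = 'HR' OR 'Marketing'
Matching: 4 rows

4 rows:
Nate, Marketing
Jack, HR
Olivia, Marketing
Tina, HR


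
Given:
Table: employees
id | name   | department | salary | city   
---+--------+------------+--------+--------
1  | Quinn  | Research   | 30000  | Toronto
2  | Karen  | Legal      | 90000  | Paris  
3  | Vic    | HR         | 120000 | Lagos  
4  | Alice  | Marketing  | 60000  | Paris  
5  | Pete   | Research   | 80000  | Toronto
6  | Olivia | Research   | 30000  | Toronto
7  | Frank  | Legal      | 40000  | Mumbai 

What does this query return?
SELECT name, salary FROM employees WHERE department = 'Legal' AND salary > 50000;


Filtering: department = 'Legal' AND salary > 50000
Matching: 1 rows

1 rows:
Karen, 90000


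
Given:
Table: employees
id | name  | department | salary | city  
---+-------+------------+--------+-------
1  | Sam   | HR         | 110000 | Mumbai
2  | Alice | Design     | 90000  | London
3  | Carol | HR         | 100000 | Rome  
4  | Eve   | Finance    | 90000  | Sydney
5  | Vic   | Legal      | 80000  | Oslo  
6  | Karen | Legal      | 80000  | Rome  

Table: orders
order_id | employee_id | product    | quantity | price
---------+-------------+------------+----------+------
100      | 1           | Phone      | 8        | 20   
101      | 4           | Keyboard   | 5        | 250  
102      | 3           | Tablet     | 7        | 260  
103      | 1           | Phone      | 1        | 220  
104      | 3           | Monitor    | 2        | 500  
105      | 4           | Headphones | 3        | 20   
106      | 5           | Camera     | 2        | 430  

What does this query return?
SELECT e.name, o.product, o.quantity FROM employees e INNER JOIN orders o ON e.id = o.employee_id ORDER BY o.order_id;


Joining employees.id = orders.employee_id:
  employee Sam (id=1) -> order Phone
  employee Eve (id=4) -> order Keyboard
  employee Carol (id=3) -> order Tablet
  employee Sam (id=1) -> order Phone
  employee Carol (id=3) -> order Monitor
  employee Eve (id=4) -> order Headphones
  employee Vic (id=5) -> order Camera


7 rows:
Sam, Phone, 8
Eve, Keyboard, 5
Carol, Tablet, 7
Sam, Phone, 1
Carol, Monitor, 2
Eve, Headphones, 3
Vic, Camera, 2


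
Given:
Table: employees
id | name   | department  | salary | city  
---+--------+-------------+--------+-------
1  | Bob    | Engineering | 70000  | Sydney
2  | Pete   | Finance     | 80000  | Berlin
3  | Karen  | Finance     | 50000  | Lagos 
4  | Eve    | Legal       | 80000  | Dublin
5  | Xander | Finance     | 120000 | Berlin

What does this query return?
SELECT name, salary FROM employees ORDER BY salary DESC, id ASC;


Sorting by salary DESC, then id ASC for ties

5 rows:
Xander, 120000
Pete, 80000
Eve, 80000
Bob, 70000
Karen, 50000


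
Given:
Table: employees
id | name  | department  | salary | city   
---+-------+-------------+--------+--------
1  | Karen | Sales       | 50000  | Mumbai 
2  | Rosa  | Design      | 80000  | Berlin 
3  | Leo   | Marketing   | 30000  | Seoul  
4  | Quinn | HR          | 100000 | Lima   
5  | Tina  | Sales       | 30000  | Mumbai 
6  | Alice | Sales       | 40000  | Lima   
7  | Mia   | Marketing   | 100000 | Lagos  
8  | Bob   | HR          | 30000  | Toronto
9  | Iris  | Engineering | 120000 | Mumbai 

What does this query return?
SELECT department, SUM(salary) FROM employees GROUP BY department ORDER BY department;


Summing salary within each department:
  Design: 80000 = 80000
  Engineering: 120000 = 120000
  HR: 100000 + 30000 = 130000
  Marketing: 30000 + 100000 = 130000
  Sales: 50000 + 30000 + 40000 = 120000


5 groups:
Design, 80000
Engineering, 120000
HR, 130000
Marketing, 130000
Sales, 120000


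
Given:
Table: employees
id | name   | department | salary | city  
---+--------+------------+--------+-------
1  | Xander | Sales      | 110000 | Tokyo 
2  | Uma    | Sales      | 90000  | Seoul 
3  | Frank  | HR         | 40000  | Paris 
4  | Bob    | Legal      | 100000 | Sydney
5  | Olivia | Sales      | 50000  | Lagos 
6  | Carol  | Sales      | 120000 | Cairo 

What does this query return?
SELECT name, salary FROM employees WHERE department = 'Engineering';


Filtering: department = 'Engineering'
Matching rows: 0

Empty result set (0 rows)


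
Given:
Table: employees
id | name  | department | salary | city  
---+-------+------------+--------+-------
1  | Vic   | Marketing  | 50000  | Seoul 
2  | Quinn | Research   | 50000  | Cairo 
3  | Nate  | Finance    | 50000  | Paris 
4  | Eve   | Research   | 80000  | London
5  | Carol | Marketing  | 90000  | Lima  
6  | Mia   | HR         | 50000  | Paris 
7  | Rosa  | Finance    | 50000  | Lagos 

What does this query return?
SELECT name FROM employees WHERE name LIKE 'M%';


LIKE 'M%' matches names starting with 'M'
Matching: 1

1 rows:
Mia


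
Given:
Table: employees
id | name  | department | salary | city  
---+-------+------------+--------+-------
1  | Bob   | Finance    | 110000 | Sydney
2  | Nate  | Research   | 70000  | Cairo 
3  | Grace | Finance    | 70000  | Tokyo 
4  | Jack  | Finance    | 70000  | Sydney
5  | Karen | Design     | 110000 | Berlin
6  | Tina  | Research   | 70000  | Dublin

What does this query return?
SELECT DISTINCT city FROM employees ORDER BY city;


All 'city' values (row order): Sydney, Cairo, Tokyo, Sydney, Berlin, Dublin
Removing duplicates leaves 5 unique value(s).

5 values:
Berlin
Cairo
Dublin
Sydney
Tokyo


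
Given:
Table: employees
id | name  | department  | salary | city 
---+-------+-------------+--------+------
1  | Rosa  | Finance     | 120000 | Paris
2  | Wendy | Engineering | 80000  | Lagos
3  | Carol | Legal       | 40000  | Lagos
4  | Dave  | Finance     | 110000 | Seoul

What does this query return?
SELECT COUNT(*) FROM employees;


COUNT(*) counts all rows

4


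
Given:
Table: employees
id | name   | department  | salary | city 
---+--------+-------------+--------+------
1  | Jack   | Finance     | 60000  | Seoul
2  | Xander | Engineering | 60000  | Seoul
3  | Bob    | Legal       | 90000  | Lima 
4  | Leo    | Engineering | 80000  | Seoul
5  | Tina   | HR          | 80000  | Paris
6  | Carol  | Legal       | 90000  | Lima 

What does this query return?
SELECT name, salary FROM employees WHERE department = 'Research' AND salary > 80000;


Filtering: department = 'Research' AND salary > 80000
Matching: 0 rows

Empty result set (0 rows)


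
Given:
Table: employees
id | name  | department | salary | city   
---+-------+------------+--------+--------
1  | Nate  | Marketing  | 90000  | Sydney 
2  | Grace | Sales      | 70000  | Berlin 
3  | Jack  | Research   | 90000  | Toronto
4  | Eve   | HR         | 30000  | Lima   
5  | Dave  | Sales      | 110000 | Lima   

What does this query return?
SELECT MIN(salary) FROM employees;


Salaries: 90000, 70000, 90000, 30000, 110000
MIN = 30000

30000


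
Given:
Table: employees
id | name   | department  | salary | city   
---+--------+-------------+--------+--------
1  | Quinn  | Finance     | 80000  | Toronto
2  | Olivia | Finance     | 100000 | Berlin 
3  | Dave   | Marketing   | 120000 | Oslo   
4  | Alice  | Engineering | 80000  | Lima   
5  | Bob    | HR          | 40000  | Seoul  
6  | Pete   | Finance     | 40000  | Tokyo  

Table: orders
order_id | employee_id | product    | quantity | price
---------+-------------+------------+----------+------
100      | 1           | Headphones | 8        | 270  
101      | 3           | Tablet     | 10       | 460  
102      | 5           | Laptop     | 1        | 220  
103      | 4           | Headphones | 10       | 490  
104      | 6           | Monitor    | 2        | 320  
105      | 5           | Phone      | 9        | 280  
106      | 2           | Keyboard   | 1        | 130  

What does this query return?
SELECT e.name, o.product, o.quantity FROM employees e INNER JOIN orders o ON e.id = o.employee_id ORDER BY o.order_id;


Joining employees.id = orders.employee_id:
  employee Quinn (id=1) -> order Headphones
  employee Dave (id=3) -> order Tablet
  employee Bob (id=5) -> order Laptop
  employee Alice (id=4) -> order Headphones
  employee Pete (id=6) -> order Monitor
  employee Bob (id=5) -> order Phone
  employee Olivia (id=2) -> order Keyboard


7 rows:
Quinn, Headphones, 8
Dave, Tablet, 10
Bob, Laptop, 1
Alice, Headphones, 10
Pete, Monitor, 2
Bob, Phone, 9
Olivia, Keyboard, 1


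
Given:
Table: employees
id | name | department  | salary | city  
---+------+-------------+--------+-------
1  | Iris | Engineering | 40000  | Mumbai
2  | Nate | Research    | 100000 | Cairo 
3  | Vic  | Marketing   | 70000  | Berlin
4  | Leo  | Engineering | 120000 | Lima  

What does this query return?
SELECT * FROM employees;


SELECT * returns all 4 rows with all columns

4 rows:
1, Iris, Engineering, 40000, Mumbai
2, Nate, Research, 100000, Cairo
3, Vic, Marketing, 70000, Berlin
4, Leo, Engineering, 120000, Lima


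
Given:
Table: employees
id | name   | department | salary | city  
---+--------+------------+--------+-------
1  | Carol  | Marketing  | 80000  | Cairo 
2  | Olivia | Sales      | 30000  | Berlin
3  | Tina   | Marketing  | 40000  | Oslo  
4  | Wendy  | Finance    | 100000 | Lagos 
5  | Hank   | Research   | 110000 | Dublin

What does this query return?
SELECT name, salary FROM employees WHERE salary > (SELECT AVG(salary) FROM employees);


Subquery: AVG(salary) = 72000.0
Filtering: salary > 72000.0
  Carol (80000) -> MATCH
  Wendy (100000) -> MATCH
  Hank (110000) -> MATCH


3 rows:
Carol, 80000
Wendy, 100000
Hank, 110000


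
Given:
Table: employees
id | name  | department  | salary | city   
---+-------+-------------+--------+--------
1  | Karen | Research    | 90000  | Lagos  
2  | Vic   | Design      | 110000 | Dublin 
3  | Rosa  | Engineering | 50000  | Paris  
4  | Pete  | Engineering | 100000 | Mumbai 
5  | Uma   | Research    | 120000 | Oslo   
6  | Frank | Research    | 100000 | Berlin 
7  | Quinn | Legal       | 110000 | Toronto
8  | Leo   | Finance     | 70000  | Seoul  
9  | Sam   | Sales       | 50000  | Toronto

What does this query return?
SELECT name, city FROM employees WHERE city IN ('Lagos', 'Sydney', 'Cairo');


Filtering: city IN ('Lagos', 'Sydney', 'Cairo')
Matching: 1 rows

1 rows:
Karen, Lagos


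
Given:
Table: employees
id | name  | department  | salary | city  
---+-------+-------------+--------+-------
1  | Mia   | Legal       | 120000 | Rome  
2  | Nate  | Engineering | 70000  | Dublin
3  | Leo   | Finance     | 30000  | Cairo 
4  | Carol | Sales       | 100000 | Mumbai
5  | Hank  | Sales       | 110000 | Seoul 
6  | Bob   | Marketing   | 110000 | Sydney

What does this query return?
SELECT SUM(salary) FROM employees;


SUM(salary) = 120000 + 70000 + 30000 + 100000 + 110000 + 110000 = 540000

540000


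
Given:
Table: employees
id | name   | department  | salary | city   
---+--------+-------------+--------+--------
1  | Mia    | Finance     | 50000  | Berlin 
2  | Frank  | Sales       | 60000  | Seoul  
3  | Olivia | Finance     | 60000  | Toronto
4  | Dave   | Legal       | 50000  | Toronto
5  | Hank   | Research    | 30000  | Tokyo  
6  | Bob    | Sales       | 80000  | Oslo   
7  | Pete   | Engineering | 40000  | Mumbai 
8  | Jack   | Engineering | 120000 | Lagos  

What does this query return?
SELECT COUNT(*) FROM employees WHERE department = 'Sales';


Counting rows where department = 'Sales'
  Frank -> MATCH
  Bob -> MATCH


2


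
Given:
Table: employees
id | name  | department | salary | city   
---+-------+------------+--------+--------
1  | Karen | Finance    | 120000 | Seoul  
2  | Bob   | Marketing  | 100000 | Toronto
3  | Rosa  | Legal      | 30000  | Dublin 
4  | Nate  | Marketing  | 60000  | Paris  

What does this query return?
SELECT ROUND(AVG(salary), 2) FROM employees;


SUM(salary) = 310000
COUNT = 4
ROUND(AVG, 2) = ROUND(310000 / 4, 2) = 77500.0

77500.0


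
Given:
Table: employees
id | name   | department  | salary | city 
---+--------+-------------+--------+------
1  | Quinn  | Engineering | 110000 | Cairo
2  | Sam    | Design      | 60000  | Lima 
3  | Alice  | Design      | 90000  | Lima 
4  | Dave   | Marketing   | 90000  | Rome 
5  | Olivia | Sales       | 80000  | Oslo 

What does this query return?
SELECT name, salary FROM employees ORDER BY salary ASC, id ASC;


Sorting by salary ASC, then id ASC for ties

5 rows:
Sam, 60000
Olivia, 80000
Alice, 90000
Dave, 90000
Quinn, 110000


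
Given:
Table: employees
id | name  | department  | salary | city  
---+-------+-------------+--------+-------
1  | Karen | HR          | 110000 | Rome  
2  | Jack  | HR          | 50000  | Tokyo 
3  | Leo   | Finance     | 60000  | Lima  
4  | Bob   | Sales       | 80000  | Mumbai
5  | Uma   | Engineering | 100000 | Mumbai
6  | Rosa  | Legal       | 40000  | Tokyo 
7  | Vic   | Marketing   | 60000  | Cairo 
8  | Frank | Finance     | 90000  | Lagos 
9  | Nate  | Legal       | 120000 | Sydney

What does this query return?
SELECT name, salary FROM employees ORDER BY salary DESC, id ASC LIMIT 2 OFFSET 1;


Sort by salary DESC (id ASC tiebreak), then skip 1 and take 2
Rows 2 through 3

2 rows:
Karen, 110000
Uma, 100000


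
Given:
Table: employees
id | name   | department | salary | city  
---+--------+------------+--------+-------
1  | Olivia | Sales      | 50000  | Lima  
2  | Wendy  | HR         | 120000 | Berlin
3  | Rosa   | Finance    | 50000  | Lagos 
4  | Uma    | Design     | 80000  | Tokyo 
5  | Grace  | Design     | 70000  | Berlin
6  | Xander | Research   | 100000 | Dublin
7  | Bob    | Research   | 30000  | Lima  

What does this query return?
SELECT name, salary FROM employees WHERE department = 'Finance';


Filtering: department = 'Finance'
Matching rows: 1

1 rows:
Rosa, 50000


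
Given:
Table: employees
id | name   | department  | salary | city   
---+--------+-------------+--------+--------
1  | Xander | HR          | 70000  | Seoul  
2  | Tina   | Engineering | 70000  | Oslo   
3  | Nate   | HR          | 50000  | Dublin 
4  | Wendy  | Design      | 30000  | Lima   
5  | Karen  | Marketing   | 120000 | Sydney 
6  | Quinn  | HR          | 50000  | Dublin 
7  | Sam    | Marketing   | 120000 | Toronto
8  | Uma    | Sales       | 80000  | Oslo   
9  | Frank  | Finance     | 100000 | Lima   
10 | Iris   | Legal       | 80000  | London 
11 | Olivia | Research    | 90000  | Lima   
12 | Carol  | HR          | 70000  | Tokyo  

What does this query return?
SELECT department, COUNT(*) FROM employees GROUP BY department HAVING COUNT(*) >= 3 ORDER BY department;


Groups with count >= 3:
  HR: 4 -> PASS
  Design: 1 -> filtered out
  Engineering: 1 -> filtered out
  Finance: 1 -> filtered out
  Legal: 1 -> filtered out
  Marketing: 2 -> filtered out
  Research: 1 -> filtered out
  Sales: 1 -> filtered out


1 groups:
HR, 4
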